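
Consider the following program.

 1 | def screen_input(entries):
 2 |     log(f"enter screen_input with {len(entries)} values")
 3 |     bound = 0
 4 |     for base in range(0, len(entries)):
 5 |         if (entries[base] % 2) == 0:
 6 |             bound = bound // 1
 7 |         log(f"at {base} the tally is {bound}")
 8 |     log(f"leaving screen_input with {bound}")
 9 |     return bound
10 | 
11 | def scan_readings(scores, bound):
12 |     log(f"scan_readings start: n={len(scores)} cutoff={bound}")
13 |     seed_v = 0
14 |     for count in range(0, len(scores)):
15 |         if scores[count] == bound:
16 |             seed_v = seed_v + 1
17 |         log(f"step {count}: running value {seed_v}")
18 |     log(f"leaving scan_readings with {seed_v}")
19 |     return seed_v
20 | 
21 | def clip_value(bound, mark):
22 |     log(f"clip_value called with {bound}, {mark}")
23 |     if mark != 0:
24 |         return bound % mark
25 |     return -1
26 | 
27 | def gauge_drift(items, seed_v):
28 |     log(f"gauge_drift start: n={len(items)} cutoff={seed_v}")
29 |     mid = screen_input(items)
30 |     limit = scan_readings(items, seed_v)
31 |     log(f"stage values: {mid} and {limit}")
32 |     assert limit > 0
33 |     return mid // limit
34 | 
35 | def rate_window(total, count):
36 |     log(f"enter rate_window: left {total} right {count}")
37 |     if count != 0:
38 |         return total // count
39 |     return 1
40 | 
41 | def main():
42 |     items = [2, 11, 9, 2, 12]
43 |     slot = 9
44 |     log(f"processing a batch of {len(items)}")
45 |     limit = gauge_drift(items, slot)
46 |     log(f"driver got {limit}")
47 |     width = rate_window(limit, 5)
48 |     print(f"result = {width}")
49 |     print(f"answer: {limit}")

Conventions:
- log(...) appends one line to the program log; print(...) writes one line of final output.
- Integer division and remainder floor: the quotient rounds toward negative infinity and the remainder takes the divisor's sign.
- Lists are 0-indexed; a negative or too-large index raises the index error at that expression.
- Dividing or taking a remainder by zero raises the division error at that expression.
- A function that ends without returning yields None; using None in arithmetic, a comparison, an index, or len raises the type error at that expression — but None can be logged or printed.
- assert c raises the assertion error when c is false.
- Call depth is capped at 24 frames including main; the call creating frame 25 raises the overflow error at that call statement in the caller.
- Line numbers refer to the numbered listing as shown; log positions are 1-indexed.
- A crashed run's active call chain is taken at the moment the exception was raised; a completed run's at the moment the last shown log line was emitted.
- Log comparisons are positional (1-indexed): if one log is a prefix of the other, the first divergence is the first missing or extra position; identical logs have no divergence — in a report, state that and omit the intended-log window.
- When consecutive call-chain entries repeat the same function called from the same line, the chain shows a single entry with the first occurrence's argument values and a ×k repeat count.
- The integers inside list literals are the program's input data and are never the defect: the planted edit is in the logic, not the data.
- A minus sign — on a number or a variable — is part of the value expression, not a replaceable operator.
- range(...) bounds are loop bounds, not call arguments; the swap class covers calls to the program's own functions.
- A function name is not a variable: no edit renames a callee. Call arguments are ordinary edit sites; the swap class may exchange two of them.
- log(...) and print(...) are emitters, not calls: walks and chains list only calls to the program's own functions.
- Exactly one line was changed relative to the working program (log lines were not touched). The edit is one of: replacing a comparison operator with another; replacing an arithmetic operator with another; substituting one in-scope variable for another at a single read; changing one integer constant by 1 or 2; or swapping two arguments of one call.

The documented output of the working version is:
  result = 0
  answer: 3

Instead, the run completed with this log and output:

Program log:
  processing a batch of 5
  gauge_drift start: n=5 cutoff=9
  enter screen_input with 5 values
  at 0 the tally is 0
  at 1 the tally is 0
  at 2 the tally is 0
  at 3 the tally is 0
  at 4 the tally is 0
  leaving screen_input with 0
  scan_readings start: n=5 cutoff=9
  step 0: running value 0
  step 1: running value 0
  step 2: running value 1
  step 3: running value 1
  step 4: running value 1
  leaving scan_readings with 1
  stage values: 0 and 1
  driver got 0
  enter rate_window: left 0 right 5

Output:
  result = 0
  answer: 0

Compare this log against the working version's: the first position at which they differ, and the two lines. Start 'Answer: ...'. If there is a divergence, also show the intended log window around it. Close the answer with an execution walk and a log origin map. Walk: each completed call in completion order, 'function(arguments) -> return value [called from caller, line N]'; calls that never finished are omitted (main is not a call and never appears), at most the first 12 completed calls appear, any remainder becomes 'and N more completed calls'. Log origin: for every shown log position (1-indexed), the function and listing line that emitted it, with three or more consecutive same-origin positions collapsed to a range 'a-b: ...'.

Answer: at position 4 the run shows 'at 0 the tally is 0' where the working version logs 'at 0 the tally is 1'.
Intended log window:
  2: gauge_drift start: n=5 cutoff=9
  3: enter screen_input with 5 values
  4: at 0 the tally is 1
  5: at 1 the tally is 1
Execution walk:
  screen_input([2, 11, 9, 2, 12]) -> 0  [called from gauge_drift, line 29]
  scan_readings([2, 11, 9, 2, 12], 9) -> 1  [called from gauge_drift, line 30]
  gauge_drift([2, 11, 9, 2, 12], 9) -> 0  [called from main, line 45]
  rate_window(0, 5) -> 0  [called from main, line 47]
Origin of each log line:
  1: emitted by main (line 44)
  2: emitted by gauge_drift (line 28)
  3: emitted by screen_input (line 2)
  4-8: emitted by screen_input (line 7)
  9: emitted by screen_input (line 8)
  10: emitted by scan_readings (line 12)
  11-15: emitted by scan_readings (line 17)
  16: emitted by scan_readings (line 18)
  17: emitted by gauge_drift (line 31)
  18: emitted by main (line 46)
  19: emitted by rate_window (line 36)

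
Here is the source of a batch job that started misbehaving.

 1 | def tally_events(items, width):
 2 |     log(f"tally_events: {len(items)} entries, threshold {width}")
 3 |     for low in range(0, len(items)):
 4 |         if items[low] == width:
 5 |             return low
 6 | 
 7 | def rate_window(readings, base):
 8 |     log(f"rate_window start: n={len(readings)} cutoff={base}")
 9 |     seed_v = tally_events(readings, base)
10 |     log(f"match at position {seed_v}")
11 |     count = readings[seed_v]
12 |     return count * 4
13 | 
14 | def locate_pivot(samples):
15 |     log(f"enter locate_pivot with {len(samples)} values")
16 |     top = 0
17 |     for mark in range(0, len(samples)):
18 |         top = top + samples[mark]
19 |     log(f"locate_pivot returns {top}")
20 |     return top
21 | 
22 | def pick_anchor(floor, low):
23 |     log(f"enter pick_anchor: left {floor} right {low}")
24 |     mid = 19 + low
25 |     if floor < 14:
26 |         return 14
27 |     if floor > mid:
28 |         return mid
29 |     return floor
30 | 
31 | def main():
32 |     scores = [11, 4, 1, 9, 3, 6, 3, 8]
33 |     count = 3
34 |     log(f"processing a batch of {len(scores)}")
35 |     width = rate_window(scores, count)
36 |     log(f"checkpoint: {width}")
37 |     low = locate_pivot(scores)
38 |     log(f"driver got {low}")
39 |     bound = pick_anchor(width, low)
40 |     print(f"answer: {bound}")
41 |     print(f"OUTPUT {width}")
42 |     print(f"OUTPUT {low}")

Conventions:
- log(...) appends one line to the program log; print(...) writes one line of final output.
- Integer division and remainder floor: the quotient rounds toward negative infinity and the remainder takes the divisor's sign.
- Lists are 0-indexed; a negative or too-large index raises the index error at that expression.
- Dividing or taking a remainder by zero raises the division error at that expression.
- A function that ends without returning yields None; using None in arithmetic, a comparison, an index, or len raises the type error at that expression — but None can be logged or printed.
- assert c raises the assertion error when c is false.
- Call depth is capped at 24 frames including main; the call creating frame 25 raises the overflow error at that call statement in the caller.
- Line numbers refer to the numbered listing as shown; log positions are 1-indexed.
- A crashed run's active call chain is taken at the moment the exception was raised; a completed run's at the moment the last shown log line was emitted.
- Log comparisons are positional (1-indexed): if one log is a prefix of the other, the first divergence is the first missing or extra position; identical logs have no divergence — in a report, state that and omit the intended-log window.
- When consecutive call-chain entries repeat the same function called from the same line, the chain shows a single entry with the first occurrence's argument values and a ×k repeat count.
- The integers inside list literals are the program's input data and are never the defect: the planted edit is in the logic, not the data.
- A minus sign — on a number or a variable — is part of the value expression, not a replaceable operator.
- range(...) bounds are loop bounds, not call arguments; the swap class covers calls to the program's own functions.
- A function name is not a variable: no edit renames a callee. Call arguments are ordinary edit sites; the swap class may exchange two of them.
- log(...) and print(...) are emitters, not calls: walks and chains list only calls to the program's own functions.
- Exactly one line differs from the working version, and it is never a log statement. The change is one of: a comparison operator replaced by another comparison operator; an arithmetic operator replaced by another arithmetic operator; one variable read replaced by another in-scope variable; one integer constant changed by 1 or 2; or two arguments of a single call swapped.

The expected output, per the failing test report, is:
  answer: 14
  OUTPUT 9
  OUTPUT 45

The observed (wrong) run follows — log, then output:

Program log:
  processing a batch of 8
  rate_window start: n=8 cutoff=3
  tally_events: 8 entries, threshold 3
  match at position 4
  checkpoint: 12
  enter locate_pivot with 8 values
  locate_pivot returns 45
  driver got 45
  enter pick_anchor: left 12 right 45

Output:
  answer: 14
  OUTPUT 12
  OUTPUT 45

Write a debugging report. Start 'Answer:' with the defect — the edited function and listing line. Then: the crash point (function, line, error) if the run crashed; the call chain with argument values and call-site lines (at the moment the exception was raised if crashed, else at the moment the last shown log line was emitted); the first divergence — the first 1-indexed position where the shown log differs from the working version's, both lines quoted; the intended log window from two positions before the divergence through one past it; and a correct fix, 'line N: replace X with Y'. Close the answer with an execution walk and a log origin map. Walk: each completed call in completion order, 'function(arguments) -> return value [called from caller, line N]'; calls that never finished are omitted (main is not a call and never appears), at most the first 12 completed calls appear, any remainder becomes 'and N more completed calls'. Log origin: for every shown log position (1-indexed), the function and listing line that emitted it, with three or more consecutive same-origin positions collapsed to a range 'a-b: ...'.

Answer: the defect is in rate_window at line 12.
Key observation: Log line 5 is where behavior first shows: 'checkpoint: 12' appears instead of 'checkpoint: 9'.
Call chain: main -> pick_anchor(12, 45) (called at line 39).
First divergence: at position 5 the run shows 'checkpoint: 12' where the working version logs 'checkpoint: 9'.
Intended log window:
  3: tally_events: 8 entries, threshold 3
  4: match at position 4
  5: checkpoint: 9
  6: enter locate_pivot with 8 values
Execution walk:
  tally_events([11, 4, 1, 9, 3, 6, 3, 8], 3) -> 4  [called from rate_window, line 9]
  rate_window([11, 4, 1, 9, 3, 6, 3, 8], 3) -> 12  [called from main, line 35]
  locate_pivot([11, 4, 1, 9, 3, 6, 3, 8]) -> 45  [called from main, line 37]
  pick_anchor(12, 45) -> 14  [called from main, line 39]
Log origin:
  1: emitted by main (line 34)
  2: emitted by rate_window (line 8)
  3: emitted by tally_events (line 2)
  4: emitted by rate_window (line 10)
  5: emitted by main (line 36)
  6: emitted by locate_pivot (line 15)
  7: emitted by locate_pivot (line 19)
  8: emitted by main (line 38)
  9: emitted by pick_anchor (line 23)
A correct fix: line 12: replace `4` with `3`.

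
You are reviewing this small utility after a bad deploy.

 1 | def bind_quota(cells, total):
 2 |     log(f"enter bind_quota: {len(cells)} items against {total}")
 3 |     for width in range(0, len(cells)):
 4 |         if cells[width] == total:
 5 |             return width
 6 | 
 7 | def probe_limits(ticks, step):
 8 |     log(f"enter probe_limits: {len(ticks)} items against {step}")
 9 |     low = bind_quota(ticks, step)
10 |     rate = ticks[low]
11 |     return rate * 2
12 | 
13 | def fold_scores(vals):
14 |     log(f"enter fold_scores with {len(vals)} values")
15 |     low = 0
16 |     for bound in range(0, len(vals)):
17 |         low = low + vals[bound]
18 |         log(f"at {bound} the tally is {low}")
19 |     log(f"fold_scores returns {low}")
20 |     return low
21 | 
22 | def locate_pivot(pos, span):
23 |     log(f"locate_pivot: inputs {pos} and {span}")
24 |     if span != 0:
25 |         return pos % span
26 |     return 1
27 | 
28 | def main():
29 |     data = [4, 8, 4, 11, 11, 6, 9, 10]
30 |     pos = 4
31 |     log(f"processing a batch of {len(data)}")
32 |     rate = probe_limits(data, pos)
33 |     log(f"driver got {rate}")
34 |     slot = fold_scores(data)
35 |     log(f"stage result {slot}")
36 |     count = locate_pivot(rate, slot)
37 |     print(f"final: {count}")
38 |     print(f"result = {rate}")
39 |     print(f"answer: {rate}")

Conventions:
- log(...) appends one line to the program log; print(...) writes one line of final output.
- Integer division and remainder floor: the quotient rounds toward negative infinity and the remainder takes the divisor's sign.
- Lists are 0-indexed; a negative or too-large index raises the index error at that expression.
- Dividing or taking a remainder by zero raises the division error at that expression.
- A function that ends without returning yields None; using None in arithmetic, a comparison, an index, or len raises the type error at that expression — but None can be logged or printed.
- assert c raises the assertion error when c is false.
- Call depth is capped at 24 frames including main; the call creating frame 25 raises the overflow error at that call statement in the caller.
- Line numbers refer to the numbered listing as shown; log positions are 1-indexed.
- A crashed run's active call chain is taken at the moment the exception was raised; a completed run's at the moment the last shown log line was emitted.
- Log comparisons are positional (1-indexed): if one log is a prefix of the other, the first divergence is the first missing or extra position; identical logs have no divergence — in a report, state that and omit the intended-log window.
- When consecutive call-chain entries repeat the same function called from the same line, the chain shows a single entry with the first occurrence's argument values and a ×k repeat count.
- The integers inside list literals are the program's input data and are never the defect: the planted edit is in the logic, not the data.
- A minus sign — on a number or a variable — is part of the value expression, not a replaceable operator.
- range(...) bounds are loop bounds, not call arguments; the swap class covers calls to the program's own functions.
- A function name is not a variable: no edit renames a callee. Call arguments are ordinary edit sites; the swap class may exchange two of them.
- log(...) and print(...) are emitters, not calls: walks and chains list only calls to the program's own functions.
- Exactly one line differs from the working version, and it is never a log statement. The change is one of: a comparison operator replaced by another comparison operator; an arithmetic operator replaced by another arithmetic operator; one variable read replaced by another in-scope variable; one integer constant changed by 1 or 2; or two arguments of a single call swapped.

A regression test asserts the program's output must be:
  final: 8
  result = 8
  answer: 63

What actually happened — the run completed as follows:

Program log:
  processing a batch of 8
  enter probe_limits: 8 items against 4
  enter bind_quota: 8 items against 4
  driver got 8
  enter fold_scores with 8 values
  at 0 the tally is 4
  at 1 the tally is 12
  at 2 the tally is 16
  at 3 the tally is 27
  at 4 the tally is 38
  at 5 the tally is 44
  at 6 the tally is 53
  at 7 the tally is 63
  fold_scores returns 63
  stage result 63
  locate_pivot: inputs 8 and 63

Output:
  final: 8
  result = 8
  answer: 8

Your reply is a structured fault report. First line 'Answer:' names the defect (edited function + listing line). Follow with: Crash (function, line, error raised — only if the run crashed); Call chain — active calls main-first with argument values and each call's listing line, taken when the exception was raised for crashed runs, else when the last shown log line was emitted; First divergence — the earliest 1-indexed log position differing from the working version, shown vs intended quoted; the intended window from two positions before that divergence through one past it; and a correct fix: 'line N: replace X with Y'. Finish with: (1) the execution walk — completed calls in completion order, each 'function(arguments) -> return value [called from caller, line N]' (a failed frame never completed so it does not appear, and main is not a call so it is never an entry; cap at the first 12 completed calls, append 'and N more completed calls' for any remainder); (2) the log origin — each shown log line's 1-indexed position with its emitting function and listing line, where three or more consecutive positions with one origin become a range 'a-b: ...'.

Answer: the defect is in main at line 39.
Core observation: The logs agree in full; only the final output differs.
Call chain: main -> locate_pivot(8, 63) (called at line 36).
First divergence: none; the two logs match at every position.
Execution walk:
  bind_quota([4, 8, 4, 11, 11, 6, 9, 10], 4) -> 0  [called from probe_limits, line 9]
  probe_limits([4, 8, 4, 11, 11, 6, 9, 10], 4) -> 8  [called from main, line 32]
  fold_scores([4, 8, 4, 11, 11, 6, 9, 10]) -> 63  [called from main, line 34]
  locate_pivot(8, 63) -> 8  [called from main, line 36]
Log line origins:
  1: logged in main at line 31
  2: logged in probe_limits at line 8
  3: logged in bind_quota at line 2
  4: logged in main at line 33
  5: logged in fold_scores at line 14
  6-13: logged in fold_scores at line 18
  14: logged in fold_scores at line 19
  15: logged in main at line 35
  16: logged in locate_pivot at line 23
A correct fix: line 39: replace `rate` with `slot`.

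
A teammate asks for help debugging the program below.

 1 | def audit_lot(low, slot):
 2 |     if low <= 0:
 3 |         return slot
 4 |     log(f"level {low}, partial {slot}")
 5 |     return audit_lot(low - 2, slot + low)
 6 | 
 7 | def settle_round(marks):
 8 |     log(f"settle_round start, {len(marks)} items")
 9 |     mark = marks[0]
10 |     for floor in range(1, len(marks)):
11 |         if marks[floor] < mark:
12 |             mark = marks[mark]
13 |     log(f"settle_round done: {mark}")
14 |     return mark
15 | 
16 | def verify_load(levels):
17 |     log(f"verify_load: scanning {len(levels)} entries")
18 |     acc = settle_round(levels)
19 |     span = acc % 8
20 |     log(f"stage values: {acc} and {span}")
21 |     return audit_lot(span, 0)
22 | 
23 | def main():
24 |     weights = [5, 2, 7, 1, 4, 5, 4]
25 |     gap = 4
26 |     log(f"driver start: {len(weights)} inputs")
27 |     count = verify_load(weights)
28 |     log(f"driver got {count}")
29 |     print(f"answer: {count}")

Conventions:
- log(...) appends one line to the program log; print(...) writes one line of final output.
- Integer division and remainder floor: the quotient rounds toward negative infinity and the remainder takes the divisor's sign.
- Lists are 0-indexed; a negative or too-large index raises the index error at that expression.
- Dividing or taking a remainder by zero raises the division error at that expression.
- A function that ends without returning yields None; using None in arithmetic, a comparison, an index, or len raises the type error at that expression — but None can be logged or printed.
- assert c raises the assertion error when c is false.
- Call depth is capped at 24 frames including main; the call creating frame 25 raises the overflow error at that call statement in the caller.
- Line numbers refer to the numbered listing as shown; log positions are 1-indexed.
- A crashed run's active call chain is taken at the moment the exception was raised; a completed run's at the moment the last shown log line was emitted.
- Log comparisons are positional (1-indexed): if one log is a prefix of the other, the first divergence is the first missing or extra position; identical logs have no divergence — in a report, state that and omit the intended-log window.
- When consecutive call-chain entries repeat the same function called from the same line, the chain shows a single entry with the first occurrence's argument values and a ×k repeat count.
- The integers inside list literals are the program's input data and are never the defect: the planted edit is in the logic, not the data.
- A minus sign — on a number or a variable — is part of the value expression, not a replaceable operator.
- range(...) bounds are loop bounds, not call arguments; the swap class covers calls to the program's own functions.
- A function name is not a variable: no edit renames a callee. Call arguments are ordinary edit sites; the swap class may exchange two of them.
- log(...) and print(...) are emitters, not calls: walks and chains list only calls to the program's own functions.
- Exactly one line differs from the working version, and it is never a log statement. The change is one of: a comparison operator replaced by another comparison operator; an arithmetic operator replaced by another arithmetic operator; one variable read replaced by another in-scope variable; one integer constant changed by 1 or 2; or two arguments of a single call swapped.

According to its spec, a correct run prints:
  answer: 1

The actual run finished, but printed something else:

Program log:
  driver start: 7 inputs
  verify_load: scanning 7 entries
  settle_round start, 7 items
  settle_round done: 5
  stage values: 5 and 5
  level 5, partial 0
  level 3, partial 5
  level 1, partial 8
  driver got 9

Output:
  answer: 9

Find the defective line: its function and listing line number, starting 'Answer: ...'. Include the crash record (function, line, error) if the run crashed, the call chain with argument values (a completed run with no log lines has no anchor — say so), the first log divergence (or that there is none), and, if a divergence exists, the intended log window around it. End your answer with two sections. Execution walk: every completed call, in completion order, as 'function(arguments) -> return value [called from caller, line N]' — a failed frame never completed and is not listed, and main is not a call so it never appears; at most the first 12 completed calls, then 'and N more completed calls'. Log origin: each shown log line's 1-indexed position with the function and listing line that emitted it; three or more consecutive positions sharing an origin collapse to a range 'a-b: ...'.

Answer: the defect is in settle_round at line 12.
Core observation: Position 4 is the first bad log line: 'settle_round done: 5' should read 'settle_round done: 1'.
Call chain: main.
First divergence: position 4 — shown 'settle_round done: 5', intended 'settle_round done: 1'.
Intended log window:
  2: verify_load: scanning 7 entries
  3: settle_round start, 7 items
  4: settle_round done: 1
  5: stage values: 1 and 1
Execution walk:
  settle_round([5, 2, 7, 1, 4, 5, 4]) -> 5  [called from verify_load, line 18]
  audit_lot(-1, 9) -> 9  [called from audit_lot, line 5]
  audit_lot(1, 8) -> 9  [called from audit_lot, line 5]
  audit_lot(3, 5) -> 9  [called from audit_lot, line 5]
  audit_lot(5, 0) -> 9  [called from verify_load, line 21]
  verify_load([5, 2, 7, 1, 4, 5, 4]) -> 9  [called from main, line 27]
Log origin:
  1: from main, line 26
  2: from verify_load, line 17
  3: from settle_round, line 8
  4: from settle_round, line 13
  5: from verify_load, line 20
  6-8: from audit_lot, line 4
  9: from main, line 28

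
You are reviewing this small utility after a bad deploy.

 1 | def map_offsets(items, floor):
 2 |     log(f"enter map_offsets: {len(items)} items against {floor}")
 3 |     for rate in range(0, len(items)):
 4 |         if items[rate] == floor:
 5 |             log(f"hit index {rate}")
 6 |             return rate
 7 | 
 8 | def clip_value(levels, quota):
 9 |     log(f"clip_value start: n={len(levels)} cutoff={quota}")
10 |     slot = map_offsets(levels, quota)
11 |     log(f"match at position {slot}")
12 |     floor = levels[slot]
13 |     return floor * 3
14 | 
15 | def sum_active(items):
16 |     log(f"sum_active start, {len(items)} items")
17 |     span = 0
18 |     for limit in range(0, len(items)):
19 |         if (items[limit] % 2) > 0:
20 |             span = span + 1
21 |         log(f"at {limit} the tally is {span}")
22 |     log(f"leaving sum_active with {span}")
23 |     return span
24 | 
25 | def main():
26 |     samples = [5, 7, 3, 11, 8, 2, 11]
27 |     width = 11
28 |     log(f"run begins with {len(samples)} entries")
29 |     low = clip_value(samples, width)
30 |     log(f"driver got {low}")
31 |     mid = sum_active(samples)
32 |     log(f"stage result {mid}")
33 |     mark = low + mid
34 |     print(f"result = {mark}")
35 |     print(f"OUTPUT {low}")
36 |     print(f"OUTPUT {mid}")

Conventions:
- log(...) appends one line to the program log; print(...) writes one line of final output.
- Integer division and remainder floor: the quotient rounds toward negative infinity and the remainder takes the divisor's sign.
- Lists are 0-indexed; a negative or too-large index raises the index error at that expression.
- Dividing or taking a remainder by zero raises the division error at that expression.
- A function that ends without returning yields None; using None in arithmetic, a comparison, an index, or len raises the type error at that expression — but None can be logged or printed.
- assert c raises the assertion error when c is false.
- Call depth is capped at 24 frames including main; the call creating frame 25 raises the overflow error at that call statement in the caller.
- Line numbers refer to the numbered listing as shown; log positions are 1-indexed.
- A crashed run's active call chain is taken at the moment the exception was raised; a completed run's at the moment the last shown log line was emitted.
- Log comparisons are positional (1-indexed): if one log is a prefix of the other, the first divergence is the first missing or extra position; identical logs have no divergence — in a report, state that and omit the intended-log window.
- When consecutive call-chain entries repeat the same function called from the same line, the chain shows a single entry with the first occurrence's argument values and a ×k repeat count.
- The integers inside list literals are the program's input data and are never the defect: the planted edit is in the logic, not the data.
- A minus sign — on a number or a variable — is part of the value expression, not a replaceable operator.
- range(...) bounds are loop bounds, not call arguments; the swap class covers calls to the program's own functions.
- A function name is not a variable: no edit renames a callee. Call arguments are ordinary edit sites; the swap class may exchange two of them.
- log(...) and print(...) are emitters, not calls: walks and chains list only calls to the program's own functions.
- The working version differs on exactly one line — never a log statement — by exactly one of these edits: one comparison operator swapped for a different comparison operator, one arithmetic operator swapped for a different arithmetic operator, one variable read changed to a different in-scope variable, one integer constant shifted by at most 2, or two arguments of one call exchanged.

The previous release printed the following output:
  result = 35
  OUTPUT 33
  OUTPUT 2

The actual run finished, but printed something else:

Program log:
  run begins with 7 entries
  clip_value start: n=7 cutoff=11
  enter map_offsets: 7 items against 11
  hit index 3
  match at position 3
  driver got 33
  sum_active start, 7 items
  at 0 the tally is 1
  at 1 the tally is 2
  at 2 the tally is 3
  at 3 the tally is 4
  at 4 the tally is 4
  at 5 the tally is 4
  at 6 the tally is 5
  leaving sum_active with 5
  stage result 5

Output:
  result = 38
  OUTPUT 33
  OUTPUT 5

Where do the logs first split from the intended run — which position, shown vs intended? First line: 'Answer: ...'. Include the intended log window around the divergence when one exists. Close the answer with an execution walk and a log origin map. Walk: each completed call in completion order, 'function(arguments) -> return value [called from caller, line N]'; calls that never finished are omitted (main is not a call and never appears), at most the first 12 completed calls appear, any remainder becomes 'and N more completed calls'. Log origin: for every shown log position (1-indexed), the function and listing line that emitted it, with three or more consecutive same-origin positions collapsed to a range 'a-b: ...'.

Answer: position 8; shown 'at 0 the tally is 1' vs intended 'at 0 the tally is 0'.
Intended log window:
  6: driver got 33
  7: sum_active start, 7 items
  8: at 0 the tally is 0
  9: at 1 the tally is 0
Execution walk:
  map_offsets([5, 7, 3, 11, 8, 2, 11], 11) -> 3  [called from clip_value, line 10]
  clip_value([5, 7, 3, 11, 8, 2, 11], 11) -> 33  [called from main, line 29]
  sum_active([5, 7, 3, 11, 8, 2, 11]) -> 5  [called from main, line 31]
Log origins:
  1: emitted by main (line 28)
  2: emitted by clip_value (line 9)
  3: emitted by map_offsets (line 2)
  4: emitted by map_offsets (line 5)
  5: emitted by clip_value (line 11)
  6: emitted by main (line 30)
  7: emitted by sum_active (line 16)
  8-14: emitted by sum_active (line 21)
  15: emitted by sum_active (line 22)
  16: emitted by main (line 32)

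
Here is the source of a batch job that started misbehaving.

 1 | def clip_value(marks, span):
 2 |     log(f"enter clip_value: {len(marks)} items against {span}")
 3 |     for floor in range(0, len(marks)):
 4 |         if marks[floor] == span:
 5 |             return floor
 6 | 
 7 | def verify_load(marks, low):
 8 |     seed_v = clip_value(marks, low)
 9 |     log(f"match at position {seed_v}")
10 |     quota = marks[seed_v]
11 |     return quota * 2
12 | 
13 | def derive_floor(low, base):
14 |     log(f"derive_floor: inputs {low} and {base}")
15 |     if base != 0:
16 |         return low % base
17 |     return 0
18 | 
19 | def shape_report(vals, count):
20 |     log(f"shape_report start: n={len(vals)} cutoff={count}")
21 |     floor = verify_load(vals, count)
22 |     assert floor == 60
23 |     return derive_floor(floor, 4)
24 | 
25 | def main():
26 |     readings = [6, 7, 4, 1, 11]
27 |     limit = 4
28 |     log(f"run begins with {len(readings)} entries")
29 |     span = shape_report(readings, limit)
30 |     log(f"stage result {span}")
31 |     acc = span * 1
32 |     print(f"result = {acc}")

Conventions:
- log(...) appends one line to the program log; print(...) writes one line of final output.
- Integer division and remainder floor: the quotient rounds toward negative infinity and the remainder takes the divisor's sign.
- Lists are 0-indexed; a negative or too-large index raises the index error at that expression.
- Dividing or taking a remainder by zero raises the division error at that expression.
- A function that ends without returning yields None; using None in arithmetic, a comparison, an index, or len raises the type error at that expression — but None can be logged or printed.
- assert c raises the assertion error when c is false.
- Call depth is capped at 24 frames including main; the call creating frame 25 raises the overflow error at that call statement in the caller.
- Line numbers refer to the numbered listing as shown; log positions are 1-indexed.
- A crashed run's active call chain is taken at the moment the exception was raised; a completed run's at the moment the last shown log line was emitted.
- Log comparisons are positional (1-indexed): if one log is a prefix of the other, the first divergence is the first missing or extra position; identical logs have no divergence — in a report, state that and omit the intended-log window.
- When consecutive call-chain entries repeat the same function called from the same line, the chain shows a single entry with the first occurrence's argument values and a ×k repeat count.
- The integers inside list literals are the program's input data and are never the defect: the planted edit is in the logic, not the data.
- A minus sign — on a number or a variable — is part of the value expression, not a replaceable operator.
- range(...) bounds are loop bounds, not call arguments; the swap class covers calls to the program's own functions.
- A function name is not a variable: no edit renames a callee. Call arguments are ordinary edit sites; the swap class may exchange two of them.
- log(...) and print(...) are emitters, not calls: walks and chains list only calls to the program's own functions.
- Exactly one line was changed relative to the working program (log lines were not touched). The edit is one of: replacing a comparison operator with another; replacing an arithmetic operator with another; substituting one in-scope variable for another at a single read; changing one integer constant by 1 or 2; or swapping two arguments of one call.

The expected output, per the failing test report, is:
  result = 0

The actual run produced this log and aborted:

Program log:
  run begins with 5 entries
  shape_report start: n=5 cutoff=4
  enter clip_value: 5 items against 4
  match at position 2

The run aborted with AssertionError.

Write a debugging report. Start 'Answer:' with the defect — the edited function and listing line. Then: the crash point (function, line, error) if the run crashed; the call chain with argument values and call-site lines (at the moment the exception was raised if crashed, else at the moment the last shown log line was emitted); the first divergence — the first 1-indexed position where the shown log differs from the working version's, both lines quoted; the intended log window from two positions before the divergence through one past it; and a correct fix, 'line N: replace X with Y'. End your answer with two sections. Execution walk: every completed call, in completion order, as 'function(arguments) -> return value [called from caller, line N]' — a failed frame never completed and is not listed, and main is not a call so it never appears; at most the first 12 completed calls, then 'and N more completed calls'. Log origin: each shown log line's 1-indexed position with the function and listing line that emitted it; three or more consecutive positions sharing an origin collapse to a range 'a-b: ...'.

Answer: the defect is in shape_report at line 22.
Key observation: A complete run would log 'derive_floor: inputs 8 and 4' next, but this one stopped at 4 lines.
Crash: shape_report, line 22, AssertionError.
Call chain: main -> shape_report([6, 7, 4, 1, 11], 4) (called at line 29).
First divergence: position 5 — after 4 matching lines the faulty run goes silent; intended next line 'derive_floor: inputs 8 and 4'.
Intended log window:
  3: enter clip_value: 5 items against 4
  4: match at position 2
  5: derive_floor: inputs 8 and 4
  6: stage result 0
Execution walk:
  clip_value([6, 7, 4, 1, 11], 4) -> 2  [called from verify_load, line 8]
  verify_load([6, 7, 4, 1, 11], 4) -> 8  [called from shape_report, line 21]
Origin of each log line:
  1: logged in main at line 28
  2: logged in shape_report at line 20
  3: logged in clip_value at line 2
  4: logged in verify_load at line 9
A correct fix: line 22: replace `==` with `<=`.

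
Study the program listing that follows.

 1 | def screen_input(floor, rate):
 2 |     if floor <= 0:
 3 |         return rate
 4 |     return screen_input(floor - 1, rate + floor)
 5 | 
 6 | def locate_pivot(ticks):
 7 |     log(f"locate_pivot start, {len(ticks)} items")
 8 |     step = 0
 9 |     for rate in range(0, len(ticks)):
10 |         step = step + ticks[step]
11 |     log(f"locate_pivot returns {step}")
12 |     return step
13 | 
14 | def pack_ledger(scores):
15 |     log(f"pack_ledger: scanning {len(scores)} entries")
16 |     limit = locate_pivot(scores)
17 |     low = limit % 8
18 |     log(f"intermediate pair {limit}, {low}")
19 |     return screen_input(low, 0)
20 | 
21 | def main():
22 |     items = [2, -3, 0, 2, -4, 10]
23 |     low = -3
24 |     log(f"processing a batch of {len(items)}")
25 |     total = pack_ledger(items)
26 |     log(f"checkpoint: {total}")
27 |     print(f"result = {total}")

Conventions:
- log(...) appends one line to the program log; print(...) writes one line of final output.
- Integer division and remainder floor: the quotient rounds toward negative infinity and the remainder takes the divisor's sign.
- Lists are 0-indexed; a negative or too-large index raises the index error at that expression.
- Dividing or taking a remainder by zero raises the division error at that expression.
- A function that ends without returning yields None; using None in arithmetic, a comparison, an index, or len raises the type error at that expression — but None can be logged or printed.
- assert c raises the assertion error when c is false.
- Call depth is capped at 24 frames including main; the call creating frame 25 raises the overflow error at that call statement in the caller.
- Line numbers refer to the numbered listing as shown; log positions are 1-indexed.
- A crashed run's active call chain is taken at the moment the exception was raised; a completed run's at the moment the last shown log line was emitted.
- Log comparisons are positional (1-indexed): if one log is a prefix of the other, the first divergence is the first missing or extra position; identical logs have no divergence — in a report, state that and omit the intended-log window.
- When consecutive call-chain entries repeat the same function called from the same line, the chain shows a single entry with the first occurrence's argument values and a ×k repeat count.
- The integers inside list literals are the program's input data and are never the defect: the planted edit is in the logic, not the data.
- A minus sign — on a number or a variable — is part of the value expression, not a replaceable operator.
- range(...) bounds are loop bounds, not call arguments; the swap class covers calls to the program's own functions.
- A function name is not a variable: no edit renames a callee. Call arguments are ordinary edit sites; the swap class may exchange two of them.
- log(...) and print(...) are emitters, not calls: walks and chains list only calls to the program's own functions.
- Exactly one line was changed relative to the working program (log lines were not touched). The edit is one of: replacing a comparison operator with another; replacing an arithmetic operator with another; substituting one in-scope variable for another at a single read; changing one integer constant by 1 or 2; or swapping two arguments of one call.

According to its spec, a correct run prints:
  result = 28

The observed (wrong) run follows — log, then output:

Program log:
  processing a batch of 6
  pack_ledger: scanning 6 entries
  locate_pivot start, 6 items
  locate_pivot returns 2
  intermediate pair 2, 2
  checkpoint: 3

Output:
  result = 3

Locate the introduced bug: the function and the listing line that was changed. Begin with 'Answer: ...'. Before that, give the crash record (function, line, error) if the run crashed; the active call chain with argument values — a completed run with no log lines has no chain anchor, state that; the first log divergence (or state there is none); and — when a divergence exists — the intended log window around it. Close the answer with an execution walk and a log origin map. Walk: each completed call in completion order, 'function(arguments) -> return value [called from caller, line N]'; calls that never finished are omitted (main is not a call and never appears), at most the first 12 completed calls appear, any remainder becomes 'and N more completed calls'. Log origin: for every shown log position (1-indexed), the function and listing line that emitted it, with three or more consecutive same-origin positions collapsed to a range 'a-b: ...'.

Answer: the defect is in locate_pivot at line 10.
Key fact: Position 4 is the first bad log line: 'locate_pivot returns 2' should read 'locate_pivot returns 7'.
Call chain: main.
First divergence: at position 4 the run shows 'locate_pivot returns 2' where the working version logs 'locate_pivot returns 7'.
Intended log window:
  2: pack_ledger: scanning 6 entries
  3: locate_pivot start, 6 items
  4: locate_pivot returns 7
  5: intermediate pair 7, 7
Execution walk:
  locate_pivot([2, -3, 0, 2, -4, 10]) -> 2  [called from pack_ledger, line 16]
  screen_input(0, 3) -> 3  [called from screen_input, line 4]
  screen_input(1, 2) -> 3  [called from screen_input, line 4]
  screen_input(2, 0) -> 3  [called from pack_ledger, line 19]
  pack_ledger([2, -3, 0, 2, -4, 10]) -> 3  [called from main, line 25]
Log origin:
  1: logged in main at line 24
  2: logged in pack_ledger at line 15
  3: logged in locate_pivot at line 7
  4: logged in locate_pivot at line 11
  5: logged in pack_ledger at line 18
  6: logged in main at line 26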